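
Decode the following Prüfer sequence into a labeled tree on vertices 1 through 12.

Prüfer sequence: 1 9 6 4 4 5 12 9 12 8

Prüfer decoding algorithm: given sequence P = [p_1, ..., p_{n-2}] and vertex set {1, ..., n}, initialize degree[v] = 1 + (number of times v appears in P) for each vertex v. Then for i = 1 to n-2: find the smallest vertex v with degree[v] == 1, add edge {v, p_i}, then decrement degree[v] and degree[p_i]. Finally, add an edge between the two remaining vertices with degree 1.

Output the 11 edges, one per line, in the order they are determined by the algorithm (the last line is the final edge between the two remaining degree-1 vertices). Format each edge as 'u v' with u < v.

Initial degrees: {1:2, 2:1, 3:1, 4:3, 5:2, 6:2, 7:1, 8:2, 9:3, 10:1, 11:1, 12:3}
Step 1: smallest deg-1 vertex = 2, p_1 = 1. Add edge {1,2}. Now deg[2]=0, deg[1]=1.
Step 2: smallest deg-1 vertex = 1, p_2 = 9. Add edge {1,9}. Now deg[1]=0, deg[9]=2.
Step 3: smallest deg-1 vertex = 3, p_3 = 6. Add edge {3,6}. Now deg[3]=0, deg[6]=1.
Step 4: smallest deg-1 vertex = 6, p_4 = 4. Add edge {4,6}. Now deg[6]=0, deg[4]=2.
Step 5: smallest deg-1 vertex = 7, p_5 = 4. Add edge {4,7}. Now deg[7]=0, deg[4]=1.
Step 6: smallest deg-1 vertex = 4, p_6 = 5. Add edge {4,5}. Now deg[4]=0, deg[5]=1.
Step 7: smallest deg-1 vertex = 5, p_7 = 12. Add edge {5,12}. Now deg[5]=0, deg[12]=2.
Step 8: smallest deg-1 vertex = 10, p_8 = 9. Add edge {9,10}. Now deg[10]=0, deg[9]=1.
Step 9: smallest deg-1 vertex = 9, p_9 = 12. Add edge {9,12}. Now deg[9]=0, deg[12]=1.
Step 10: smallest deg-1 vertex = 11, p_10 = 8. Add edge {8,11}. Now deg[11]=0, deg[8]=1.
Final: two remaining deg-1 vertices are 8, 12. Add edge {8,12}.

Answer: 1 2
1 9
3 6
4 6
4 7
4 5
5 12
9 10
9 12
8 11
8 12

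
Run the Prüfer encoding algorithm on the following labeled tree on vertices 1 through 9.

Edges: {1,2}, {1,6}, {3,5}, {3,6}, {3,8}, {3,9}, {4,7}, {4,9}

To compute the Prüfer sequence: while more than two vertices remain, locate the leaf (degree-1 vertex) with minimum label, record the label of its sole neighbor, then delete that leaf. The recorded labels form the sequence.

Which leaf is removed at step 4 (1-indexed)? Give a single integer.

Step 1: current leaves = {2,5,7,8}. Remove leaf 2 (neighbor: 1).
Step 2: current leaves = {1,5,7,8}. Remove leaf 1 (neighbor: 6).
Step 3: current leaves = {5,6,7,8}. Remove leaf 5 (neighbor: 3).
Step 4: current leaves = {6,7,8}. Remove leaf 6 (neighbor: 3).

Answer: 6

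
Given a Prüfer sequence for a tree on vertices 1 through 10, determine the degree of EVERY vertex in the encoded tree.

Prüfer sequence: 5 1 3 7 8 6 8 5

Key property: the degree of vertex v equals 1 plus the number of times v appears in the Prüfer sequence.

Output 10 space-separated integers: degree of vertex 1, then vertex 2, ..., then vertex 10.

Answer: 2 1 2 1 3 2 2 3 1 1

Derivation:
p_1 = 5: count[5] becomes 1
p_2 = 1: count[1] becomes 1
p_3 = 3: count[3] becomes 1
p_4 = 7: count[7] becomes 1
p_5 = 8: count[8] becomes 1
p_6 = 6: count[6] becomes 1
p_7 = 8: count[8] becomes 2
p_8 = 5: count[5] becomes 2
Degrees (1 + count): deg[1]=1+1=2, deg[2]=1+0=1, deg[3]=1+1=2, deg[4]=1+0=1, deg[5]=1+2=3, deg[6]=1+1=2, deg[7]=1+1=2, deg[8]=1+2=3, deg[9]=1+0=1, deg[10]=1+0=1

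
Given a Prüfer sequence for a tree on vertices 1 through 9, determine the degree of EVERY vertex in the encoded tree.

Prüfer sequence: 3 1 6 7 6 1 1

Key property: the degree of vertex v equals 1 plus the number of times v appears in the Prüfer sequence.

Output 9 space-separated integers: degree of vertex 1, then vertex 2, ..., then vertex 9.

p_1 = 3: count[3] becomes 1
p_2 = 1: count[1] becomes 1
p_3 = 6: count[6] becomes 1
p_4 = 7: count[7] becomes 1
p_5 = 6: count[6] becomes 2
p_6 = 1: count[1] becomes 2
p_7 = 1: count[1] becomes 3
Degrees (1 + count): deg[1]=1+3=4, deg[2]=1+0=1, deg[3]=1+1=2, deg[4]=1+0=1, deg[5]=1+0=1, deg[6]=1+2=3, deg[7]=1+1=2, deg[8]=1+0=1, deg[9]=1+0=1

Answer: 4 1 2 1 1 3 2 1 1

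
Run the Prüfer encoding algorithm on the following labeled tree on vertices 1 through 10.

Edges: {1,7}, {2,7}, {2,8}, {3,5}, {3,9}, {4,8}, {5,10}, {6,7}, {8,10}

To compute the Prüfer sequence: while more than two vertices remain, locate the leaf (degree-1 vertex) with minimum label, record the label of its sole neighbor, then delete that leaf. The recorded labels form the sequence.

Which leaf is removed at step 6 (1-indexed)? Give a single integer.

Step 1: current leaves = {1,4,6,9}. Remove leaf 1 (neighbor: 7).
Step 2: current leaves = {4,6,9}. Remove leaf 4 (neighbor: 8).
Step 3: current leaves = {6,9}. Remove leaf 6 (neighbor: 7).
Step 4: current leaves = {7,9}. Remove leaf 7 (neighbor: 2).
Step 5: current leaves = {2,9}. Remove leaf 2 (neighbor: 8).
Step 6: current leaves = {8,9}. Remove leaf 8 (neighbor: 10).

Answer: 8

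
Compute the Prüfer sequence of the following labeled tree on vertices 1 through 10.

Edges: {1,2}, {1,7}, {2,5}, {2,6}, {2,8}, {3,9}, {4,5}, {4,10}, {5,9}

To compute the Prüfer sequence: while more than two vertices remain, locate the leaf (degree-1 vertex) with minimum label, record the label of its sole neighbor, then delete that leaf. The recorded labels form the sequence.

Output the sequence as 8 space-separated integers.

Step 1: leaves = {3,6,7,8,10}. Remove smallest leaf 3, emit neighbor 9.
Step 2: leaves = {6,7,8,9,10}. Remove smallest leaf 6, emit neighbor 2.
Step 3: leaves = {7,8,9,10}. Remove smallest leaf 7, emit neighbor 1.
Step 4: leaves = {1,8,9,10}. Remove smallest leaf 1, emit neighbor 2.
Step 5: leaves = {8,9,10}. Remove smallest leaf 8, emit neighbor 2.
Step 6: leaves = {2,9,10}. Remove smallest leaf 2, emit neighbor 5.
Step 7: leaves = {9,10}. Remove smallest leaf 9, emit neighbor 5.
Step 8: leaves = {5,10}. Remove smallest leaf 5, emit neighbor 4.
Done: 2 vertices remain (4, 10). Sequence = [9 2 1 2 2 5 5 4]

Answer: 9 2 1 2 2 5 5 4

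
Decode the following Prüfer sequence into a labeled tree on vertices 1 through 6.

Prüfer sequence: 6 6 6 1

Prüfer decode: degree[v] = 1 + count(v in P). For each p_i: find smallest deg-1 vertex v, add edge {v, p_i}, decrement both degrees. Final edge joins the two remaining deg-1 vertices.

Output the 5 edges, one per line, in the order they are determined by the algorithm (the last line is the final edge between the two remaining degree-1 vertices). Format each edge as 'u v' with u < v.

Answer: 2 6
3 6
4 6
1 5
1 6

Derivation:
Initial degrees: {1:2, 2:1, 3:1, 4:1, 5:1, 6:4}
Step 1: smallest deg-1 vertex = 2, p_1 = 6. Add edge {2,6}. Now deg[2]=0, deg[6]=3.
Step 2: smallest deg-1 vertex = 3, p_2 = 6. Add edge {3,6}. Now deg[3]=0, deg[6]=2.
Step 3: smallest deg-1 vertex = 4, p_3 = 6. Add edge {4,6}. Now deg[4]=0, deg[6]=1.
Step 4: smallest deg-1 vertex = 5, p_4 = 1. Add edge {1,5}. Now deg[5]=0, deg[1]=1.
Final: two remaining deg-1 vertices are 1, 6. Add edge {1,6}.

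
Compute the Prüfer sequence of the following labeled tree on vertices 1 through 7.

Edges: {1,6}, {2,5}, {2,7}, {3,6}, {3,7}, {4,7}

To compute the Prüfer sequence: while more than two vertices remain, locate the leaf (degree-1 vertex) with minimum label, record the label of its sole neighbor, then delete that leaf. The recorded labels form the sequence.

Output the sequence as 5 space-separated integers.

Answer: 6 7 2 7 3

Derivation:
Step 1: leaves = {1,4,5}. Remove smallest leaf 1, emit neighbor 6.
Step 2: leaves = {4,5,6}. Remove smallest leaf 4, emit neighbor 7.
Step 3: leaves = {5,6}. Remove smallest leaf 5, emit neighbor 2.
Step 4: leaves = {2,6}. Remove smallest leaf 2, emit neighbor 7.
Step 5: leaves = {6,7}. Remove smallest leaf 6, emit neighbor 3.
Done: 2 vertices remain (3, 7). Sequence = [6 7 2 7 3]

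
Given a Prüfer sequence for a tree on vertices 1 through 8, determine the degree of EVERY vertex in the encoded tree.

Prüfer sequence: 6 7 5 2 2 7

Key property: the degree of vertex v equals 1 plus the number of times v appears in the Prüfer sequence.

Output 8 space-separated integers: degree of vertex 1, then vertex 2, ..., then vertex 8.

p_1 = 6: count[6] becomes 1
p_2 = 7: count[7] becomes 1
p_3 = 5: count[5] becomes 1
p_4 = 2: count[2] becomes 1
p_5 = 2: count[2] becomes 2
p_6 = 7: count[7] becomes 2
Degrees (1 + count): deg[1]=1+0=1, deg[2]=1+2=3, deg[3]=1+0=1, deg[4]=1+0=1, deg[5]=1+1=2, deg[6]=1+1=2, deg[7]=1+2=3, deg[8]=1+0=1

Answer: 1 3 1 1 2 2 3 1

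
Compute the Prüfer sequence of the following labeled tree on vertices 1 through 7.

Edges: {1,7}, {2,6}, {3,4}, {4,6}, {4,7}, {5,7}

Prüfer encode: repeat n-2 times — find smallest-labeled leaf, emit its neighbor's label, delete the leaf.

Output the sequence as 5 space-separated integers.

Step 1: leaves = {1,2,3,5}. Remove smallest leaf 1, emit neighbor 7.
Step 2: leaves = {2,3,5}. Remove smallest leaf 2, emit neighbor 6.
Step 3: leaves = {3,5,6}. Remove smallest leaf 3, emit neighbor 4.
Step 4: leaves = {5,6}. Remove smallest leaf 5, emit neighbor 7.
Step 5: leaves = {6,7}. Remove smallest leaf 6, emit neighbor 4.
Done: 2 vertices remain (4, 7). Sequence = [7 6 4 7 4]

Answer: 7 6 4 7 4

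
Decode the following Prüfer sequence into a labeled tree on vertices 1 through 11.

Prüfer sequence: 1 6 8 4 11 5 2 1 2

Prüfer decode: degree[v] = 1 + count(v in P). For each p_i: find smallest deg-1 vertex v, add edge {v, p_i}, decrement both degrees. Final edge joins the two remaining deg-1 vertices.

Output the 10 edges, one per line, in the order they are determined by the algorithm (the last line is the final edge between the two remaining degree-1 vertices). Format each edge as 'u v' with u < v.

Answer: 1 3
6 7
6 8
4 8
4 11
5 9
2 5
1 10
1 2
2 11

Derivation:
Initial degrees: {1:3, 2:3, 3:1, 4:2, 5:2, 6:2, 7:1, 8:2, 9:1, 10:1, 11:2}
Step 1: smallest deg-1 vertex = 3, p_1 = 1. Add edge {1,3}. Now deg[3]=0, deg[1]=2.
Step 2: smallest deg-1 vertex = 7, p_2 = 6. Add edge {6,7}. Now deg[7]=0, deg[6]=1.
Step 3: smallest deg-1 vertex = 6, p_3 = 8. Add edge {6,8}. Now deg[6]=0, deg[8]=1.
Step 4: smallest deg-1 vertex = 8, p_4 = 4. Add edge {4,8}. Now deg[8]=0, deg[4]=1.
Step 5: smallest deg-1 vertex = 4, p_5 = 11. Add edge {4,11}. Now deg[4]=0, deg[11]=1.
Step 6: smallest deg-1 vertex = 9, p_6 = 5. Add edge {5,9}. Now deg[9]=0, deg[5]=1.
Step 7: smallest deg-1 vertex = 5, p_7 = 2. Add edge {2,5}. Now deg[5]=0, deg[2]=2.
Step 8: smallest deg-1 vertex = 10, p_8 = 1. Add edge {1,10}. Now deg[10]=0, deg[1]=1.
Step 9: smallest deg-1 vertex = 1, p_9 = 2. Add edge {1,2}. Now deg[1]=0, deg[2]=1.
Final: two remaining deg-1 vertices are 2, 11. Add edge {2,11}.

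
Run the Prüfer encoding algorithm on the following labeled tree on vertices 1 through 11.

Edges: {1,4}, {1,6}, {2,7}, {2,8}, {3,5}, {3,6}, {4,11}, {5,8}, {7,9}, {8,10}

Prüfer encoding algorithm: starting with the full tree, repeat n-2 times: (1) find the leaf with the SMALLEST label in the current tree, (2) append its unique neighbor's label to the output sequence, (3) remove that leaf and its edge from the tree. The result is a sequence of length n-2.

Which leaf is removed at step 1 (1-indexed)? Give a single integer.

Answer: 9

Derivation:
Step 1: current leaves = {9,10,11}. Remove leaf 9 (neighbor: 7).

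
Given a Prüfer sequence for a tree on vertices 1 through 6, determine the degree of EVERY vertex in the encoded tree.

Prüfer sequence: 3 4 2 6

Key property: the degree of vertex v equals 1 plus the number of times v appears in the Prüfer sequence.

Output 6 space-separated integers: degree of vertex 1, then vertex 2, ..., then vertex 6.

p_1 = 3: count[3] becomes 1
p_2 = 4: count[4] becomes 1
p_3 = 2: count[2] becomes 1
p_4 = 6: count[6] becomes 1
Degrees (1 + count): deg[1]=1+0=1, deg[2]=1+1=2, deg[3]=1+1=2, deg[4]=1+1=2, deg[5]=1+0=1, deg[6]=1+1=2

Answer: 1 2 2 2 1 2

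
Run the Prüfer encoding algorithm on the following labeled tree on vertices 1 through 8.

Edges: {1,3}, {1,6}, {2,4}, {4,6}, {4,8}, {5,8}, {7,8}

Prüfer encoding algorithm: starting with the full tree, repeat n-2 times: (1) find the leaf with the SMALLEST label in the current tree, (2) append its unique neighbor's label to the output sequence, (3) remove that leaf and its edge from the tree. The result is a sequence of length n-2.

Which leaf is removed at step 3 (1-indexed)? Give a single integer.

Answer: 1

Derivation:
Step 1: current leaves = {2,3,5,7}. Remove leaf 2 (neighbor: 4).
Step 2: current leaves = {3,5,7}. Remove leaf 3 (neighbor: 1).
Step 3: current leaves = {1,5,7}. Remove leaf 1 (neighbor: 6).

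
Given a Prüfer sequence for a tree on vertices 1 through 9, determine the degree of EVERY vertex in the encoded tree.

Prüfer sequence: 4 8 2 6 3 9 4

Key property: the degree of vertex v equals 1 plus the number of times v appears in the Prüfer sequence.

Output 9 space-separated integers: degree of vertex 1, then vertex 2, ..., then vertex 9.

Answer: 1 2 2 3 1 2 1 2 2

Derivation:
p_1 = 4: count[4] becomes 1
p_2 = 8: count[8] becomes 1
p_3 = 2: count[2] becomes 1
p_4 = 6: count[6] becomes 1
p_5 = 3: count[3] becomes 1
p_6 = 9: count[9] becomes 1
p_7 = 4: count[4] becomes 2
Degrees (1 + count): deg[1]=1+0=1, deg[2]=1+1=2, deg[3]=1+1=2, deg[4]=1+2=3, deg[5]=1+0=1, deg[6]=1+1=2, deg[7]=1+0=1, deg[8]=1+1=2, deg[9]=1+1=2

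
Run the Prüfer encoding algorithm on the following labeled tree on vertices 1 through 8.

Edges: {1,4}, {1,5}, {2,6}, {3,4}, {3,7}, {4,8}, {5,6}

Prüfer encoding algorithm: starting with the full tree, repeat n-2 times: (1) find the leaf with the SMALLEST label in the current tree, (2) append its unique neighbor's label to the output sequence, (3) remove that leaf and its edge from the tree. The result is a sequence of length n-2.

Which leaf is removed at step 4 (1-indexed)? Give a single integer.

Answer: 1

Derivation:
Step 1: current leaves = {2,7,8}. Remove leaf 2 (neighbor: 6).
Step 2: current leaves = {6,7,8}. Remove leaf 6 (neighbor: 5).
Step 3: current leaves = {5,7,8}. Remove leaf 5 (neighbor: 1).
Step 4: current leaves = {1,7,8}. Remove leaf 1 (neighbor: 4).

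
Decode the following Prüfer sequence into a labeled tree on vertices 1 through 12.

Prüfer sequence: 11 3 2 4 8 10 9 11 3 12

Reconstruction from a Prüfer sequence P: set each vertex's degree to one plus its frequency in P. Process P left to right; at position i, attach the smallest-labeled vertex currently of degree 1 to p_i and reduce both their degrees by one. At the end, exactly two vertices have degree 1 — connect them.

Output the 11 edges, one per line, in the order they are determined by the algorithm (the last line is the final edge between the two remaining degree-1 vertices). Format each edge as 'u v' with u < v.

Answer: 1 11
3 5
2 6
2 4
4 8
7 10
8 9
9 11
3 10
3 12
11 12

Derivation:
Initial degrees: {1:1, 2:2, 3:3, 4:2, 5:1, 6:1, 7:1, 8:2, 9:2, 10:2, 11:3, 12:2}
Step 1: smallest deg-1 vertex = 1, p_1 = 11. Add edge {1,11}. Now deg[1]=0, deg[11]=2.
Step 2: smallest deg-1 vertex = 5, p_2 = 3. Add edge {3,5}. Now deg[5]=0, deg[3]=2.
Step 3: smallest deg-1 vertex = 6, p_3 = 2. Add edge {2,6}. Now deg[6]=0, deg[2]=1.
Step 4: smallest deg-1 vertex = 2, p_4 = 4. Add edge {2,4}. Now deg[2]=0, deg[4]=1.
Step 5: smallest deg-1 vertex = 4, p_5 = 8. Add edge {4,8}. Now deg[4]=0, deg[8]=1.
Step 6: smallest deg-1 vertex = 7, p_6 = 10. Add edge {7,10}. Now deg[7]=0, deg[10]=1.
Step 7: smallest deg-1 vertex = 8, p_7 = 9. Add edge {8,9}. Now deg[8]=0, deg[9]=1.
Step 8: smallest deg-1 vertex = 9, p_8 = 11. Add edge {9,11}. Now deg[9]=0, deg[11]=1.
Step 9: smallest deg-1 vertex = 10, p_9 = 3. Add edge {3,10}. Now deg[10]=0, deg[3]=1.
Step 10: smallest deg-1 vertex = 3, p_10 = 12. Add edge {3,12}. Now deg[3]=0, deg[12]=1.
Final: two remaining deg-1 vertices are 11, 12. Add edge {11,12}.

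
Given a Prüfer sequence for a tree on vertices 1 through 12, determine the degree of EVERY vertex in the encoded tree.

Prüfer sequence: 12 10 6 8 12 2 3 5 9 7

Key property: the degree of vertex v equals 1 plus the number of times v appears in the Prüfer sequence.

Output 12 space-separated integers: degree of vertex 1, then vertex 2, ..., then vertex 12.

Answer: 1 2 2 1 2 2 2 2 2 2 1 3

Derivation:
p_1 = 12: count[12] becomes 1
p_2 = 10: count[10] becomes 1
p_3 = 6: count[6] becomes 1
p_4 = 8: count[8] becomes 1
p_5 = 12: count[12] becomes 2
p_6 = 2: count[2] becomes 1
p_7 = 3: count[3] becomes 1
p_8 = 5: count[5] becomes 1
p_9 = 9: count[9] becomes 1
p_10 = 7: count[7] becomes 1
Degrees (1 + count): deg[1]=1+0=1, deg[2]=1+1=2, deg[3]=1+1=2, deg[4]=1+0=1, deg[5]=1+1=2, deg[6]=1+1=2, deg[7]=1+1=2, deg[8]=1+1=2, deg[9]=1+1=2, deg[10]=1+1=2, deg[11]=1+0=1, deg[12]=1+2=3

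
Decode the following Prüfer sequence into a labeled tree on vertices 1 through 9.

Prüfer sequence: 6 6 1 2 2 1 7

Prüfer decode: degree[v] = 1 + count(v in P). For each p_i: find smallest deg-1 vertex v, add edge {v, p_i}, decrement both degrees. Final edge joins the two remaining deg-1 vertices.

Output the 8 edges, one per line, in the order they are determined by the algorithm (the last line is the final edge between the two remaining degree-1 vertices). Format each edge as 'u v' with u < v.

Answer: 3 6
4 6
1 5
2 6
2 8
1 2
1 7
7 9

Derivation:
Initial degrees: {1:3, 2:3, 3:1, 4:1, 5:1, 6:3, 7:2, 8:1, 9:1}
Step 1: smallest deg-1 vertex = 3, p_1 = 6. Add edge {3,6}. Now deg[3]=0, deg[6]=2.
Step 2: smallest deg-1 vertex = 4, p_2 = 6. Add edge {4,6}. Now deg[4]=0, deg[6]=1.
Step 3: smallest deg-1 vertex = 5, p_3 = 1. Add edge {1,5}. Now deg[5]=0, deg[1]=2.
Step 4: smallest deg-1 vertex = 6, p_4 = 2. Add edge {2,6}. Now deg[6]=0, deg[2]=2.
Step 5: smallest deg-1 vertex = 8, p_5 = 2. Add edge {2,8}. Now deg[8]=0, deg[2]=1.
Step 6: smallest deg-1 vertex = 2, p_6 = 1. Add edge {1,2}. Now deg[2]=0, deg[1]=1.
Step 7: smallest deg-1 vertex = 1, p_7 = 7. Add edge {1,7}. Now deg[1]=0, deg[7]=1.
Final: two remaining deg-1 vertices are 7, 9. Add edge {7,9}.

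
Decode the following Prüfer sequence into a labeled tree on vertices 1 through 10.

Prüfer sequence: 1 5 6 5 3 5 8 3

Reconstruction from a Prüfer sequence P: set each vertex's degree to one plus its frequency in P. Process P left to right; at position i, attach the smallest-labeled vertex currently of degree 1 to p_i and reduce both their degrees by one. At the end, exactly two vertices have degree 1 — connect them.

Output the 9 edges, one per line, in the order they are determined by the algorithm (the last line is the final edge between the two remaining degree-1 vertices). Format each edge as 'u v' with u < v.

Answer: 1 2
1 5
4 6
5 6
3 7
5 9
5 8
3 8
3 10

Derivation:
Initial degrees: {1:2, 2:1, 3:3, 4:1, 5:4, 6:2, 7:1, 8:2, 9:1, 10:1}
Step 1: smallest deg-1 vertex = 2, p_1 = 1. Add edge {1,2}. Now deg[2]=0, deg[1]=1.
Step 2: smallest deg-1 vertex = 1, p_2 = 5. Add edge {1,5}. Now deg[1]=0, deg[5]=3.
Step 3: smallest deg-1 vertex = 4, p_3 = 6. Add edge {4,6}. Now deg[4]=0, deg[6]=1.
Step 4: smallest deg-1 vertex = 6, p_4 = 5. Add edge {5,6}. Now deg[6]=0, deg[5]=2.
Step 5: smallest deg-1 vertex = 7, p_5 = 3. Add edge {3,7}. Now deg[7]=0, deg[3]=2.
Step 6: smallest deg-1 vertex = 9, p_6 = 5. Add edge {5,9}. Now deg[9]=0, deg[5]=1.
Step 7: smallest deg-1 vertex = 5, p_7 = 8. Add edge {5,8}. Now deg[5]=0, deg[8]=1.
Step 8: smallest deg-1 vertex = 8, p_8 = 3. Add edge {3,8}. Now deg[8]=0, deg[3]=1.
Final: two remaining deg-1 vertices are 3, 10. Add edge {3,10}.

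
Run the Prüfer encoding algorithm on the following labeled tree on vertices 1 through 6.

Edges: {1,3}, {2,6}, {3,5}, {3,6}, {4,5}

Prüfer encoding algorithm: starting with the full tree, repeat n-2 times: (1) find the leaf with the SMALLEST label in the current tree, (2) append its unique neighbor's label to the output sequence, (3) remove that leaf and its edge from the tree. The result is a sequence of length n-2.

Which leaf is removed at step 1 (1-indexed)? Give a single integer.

Step 1: current leaves = {1,2,4}. Remove leaf 1 (neighbor: 3).

Answer: 1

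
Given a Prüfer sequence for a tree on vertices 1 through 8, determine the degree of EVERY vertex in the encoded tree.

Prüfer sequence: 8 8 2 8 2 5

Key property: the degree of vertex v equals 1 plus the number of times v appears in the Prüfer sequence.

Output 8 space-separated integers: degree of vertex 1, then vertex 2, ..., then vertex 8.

p_1 = 8: count[8] becomes 1
p_2 = 8: count[8] becomes 2
p_3 = 2: count[2] becomes 1
p_4 = 8: count[8] becomes 3
p_5 = 2: count[2] becomes 2
p_6 = 5: count[5] becomes 1
Degrees (1 + count): deg[1]=1+0=1, deg[2]=1+2=3, deg[3]=1+0=1, deg[4]=1+0=1, deg[5]=1+1=2, deg[6]=1+0=1, deg[7]=1+0=1, deg[8]=1+3=4

Answer: 1 3 1 1 2 1 1 4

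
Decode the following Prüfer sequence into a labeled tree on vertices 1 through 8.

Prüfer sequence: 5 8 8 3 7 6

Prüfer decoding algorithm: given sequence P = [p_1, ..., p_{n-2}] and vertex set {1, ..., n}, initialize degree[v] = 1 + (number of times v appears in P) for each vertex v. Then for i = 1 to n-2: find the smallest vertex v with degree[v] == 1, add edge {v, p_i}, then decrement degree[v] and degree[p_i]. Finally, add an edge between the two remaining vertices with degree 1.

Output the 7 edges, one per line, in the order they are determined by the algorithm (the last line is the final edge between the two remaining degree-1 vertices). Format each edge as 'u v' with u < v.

Answer: 1 5
2 8
4 8
3 5
3 7
6 7
6 8

Derivation:
Initial degrees: {1:1, 2:1, 3:2, 4:1, 5:2, 6:2, 7:2, 8:3}
Step 1: smallest deg-1 vertex = 1, p_1 = 5. Add edge {1,5}. Now deg[1]=0, deg[5]=1.
Step 2: smallest deg-1 vertex = 2, p_2 = 8. Add edge {2,8}. Now deg[2]=0, deg[8]=2.
Step 3: smallest deg-1 vertex = 4, p_3 = 8. Add edge {4,8}. Now deg[4]=0, deg[8]=1.
Step 4: smallest deg-1 vertex = 5, p_4 = 3. Add edge {3,5}. Now deg[5]=0, deg[3]=1.
Step 5: smallest deg-1 vertex = 3, p_5 = 7. Add edge {3,7}. Now deg[3]=0, deg[7]=1.
Step 6: smallest deg-1 vertex = 7, p_6 = 6. Add edge {6,7}. Now deg[7]=0, deg[6]=1.
Final: two remaining deg-1 vertices are 6, 8. Add edge {6,8}.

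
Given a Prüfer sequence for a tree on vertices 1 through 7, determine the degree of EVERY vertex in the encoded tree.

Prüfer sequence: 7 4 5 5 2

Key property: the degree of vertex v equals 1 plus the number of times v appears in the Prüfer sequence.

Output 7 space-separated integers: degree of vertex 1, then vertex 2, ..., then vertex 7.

p_1 = 7: count[7] becomes 1
p_2 = 4: count[4] becomes 1
p_3 = 5: count[5] becomes 1
p_4 = 5: count[5] becomes 2
p_5 = 2: count[2] becomes 1
Degrees (1 + count): deg[1]=1+0=1, deg[2]=1+1=2, deg[3]=1+0=1, deg[4]=1+1=2, deg[5]=1+2=3, deg[6]=1+0=1, deg[7]=1+1=2

Answer: 1 2 1 2 3 1 2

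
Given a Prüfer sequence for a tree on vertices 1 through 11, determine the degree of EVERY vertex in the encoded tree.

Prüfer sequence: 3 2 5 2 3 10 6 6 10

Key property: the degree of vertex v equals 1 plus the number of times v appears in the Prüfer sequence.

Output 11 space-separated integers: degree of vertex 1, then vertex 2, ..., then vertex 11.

Answer: 1 3 3 1 2 3 1 1 1 3 1

Derivation:
p_1 = 3: count[3] becomes 1
p_2 = 2: count[2] becomes 1
p_3 = 5: count[5] becomes 1
p_4 = 2: count[2] becomes 2
p_5 = 3: count[3] becomes 2
p_6 = 10: count[10] becomes 1
p_7 = 6: count[6] becomes 1
p_8 = 6: count[6] becomes 2
p_9 = 10: count[10] becomes 2
Degrees (1 + count): deg[1]=1+0=1, deg[2]=1+2=3, deg[3]=1+2=3, deg[4]=1+0=1, deg[5]=1+1=2, deg[6]=1+2=3, deg[7]=1+0=1, deg[8]=1+0=1, deg[9]=1+0=1, deg[10]=1+2=3, deg[11]=1+0=1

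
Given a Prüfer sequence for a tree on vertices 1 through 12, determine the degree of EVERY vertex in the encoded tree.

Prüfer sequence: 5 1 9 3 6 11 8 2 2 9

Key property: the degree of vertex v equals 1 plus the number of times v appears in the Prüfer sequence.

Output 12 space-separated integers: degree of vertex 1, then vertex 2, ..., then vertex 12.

Answer: 2 3 2 1 2 2 1 2 3 1 2 1

Derivation:
p_1 = 5: count[5] becomes 1
p_2 = 1: count[1] becomes 1
p_3 = 9: count[9] becomes 1
p_4 = 3: count[3] becomes 1
p_5 = 6: count[6] becomes 1
p_6 = 11: count[11] becomes 1
p_7 = 8: count[8] becomes 1
p_8 = 2: count[2] becomes 1
p_9 = 2: count[2] becomes 2
p_10 = 9: count[9] becomes 2
Degrees (1 + count): deg[1]=1+1=2, deg[2]=1+2=3, deg[3]=1+1=2, deg[4]=1+0=1, deg[5]=1+1=2, deg[6]=1+1=2, deg[7]=1+0=1, deg[8]=1+1=2, deg[9]=1+2=3, deg[10]=1+0=1, deg[11]=1+1=2, deg[12]=1+0=1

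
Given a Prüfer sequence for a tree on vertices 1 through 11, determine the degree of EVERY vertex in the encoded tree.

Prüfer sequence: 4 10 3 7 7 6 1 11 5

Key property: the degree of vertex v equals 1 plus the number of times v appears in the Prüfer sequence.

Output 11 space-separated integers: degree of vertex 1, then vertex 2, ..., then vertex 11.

Answer: 2 1 2 2 2 2 3 1 1 2 2

Derivation:
p_1 = 4: count[4] becomes 1
p_2 = 10: count[10] becomes 1
p_3 = 3: count[3] becomes 1
p_4 = 7: count[7] becomes 1
p_5 = 7: count[7] becomes 2
p_6 = 6: count[6] becomes 1
p_7 = 1: count[1] becomes 1
p_8 = 11: count[11] becomes 1
p_9 = 5: count[5] becomes 1
Degrees (1 + count): deg[1]=1+1=2, deg[2]=1+0=1, deg[3]=1+1=2, deg[4]=1+1=2, deg[5]=1+1=2, deg[6]=1+1=2, deg[7]=1+2=3, deg[8]=1+0=1, deg[9]=1+0=1, deg[10]=1+1=2, deg[11]=1+1=2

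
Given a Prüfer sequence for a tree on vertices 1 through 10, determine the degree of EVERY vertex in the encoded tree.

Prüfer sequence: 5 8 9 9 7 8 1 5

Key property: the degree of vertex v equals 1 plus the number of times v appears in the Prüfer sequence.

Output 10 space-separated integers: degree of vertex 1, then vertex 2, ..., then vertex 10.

p_1 = 5: count[5] becomes 1
p_2 = 8: count[8] becomes 1
p_3 = 9: count[9] becomes 1
p_4 = 9: count[9] becomes 2
p_5 = 7: count[7] becomes 1
p_6 = 8: count[8] becomes 2
p_7 = 1: count[1] becomes 1
p_8 = 5: count[5] becomes 2
Degrees (1 + count): deg[1]=1+1=2, deg[2]=1+0=1, deg[3]=1+0=1, deg[4]=1+0=1, deg[5]=1+2=3, deg[6]=1+0=1, deg[7]=1+1=2, deg[8]=1+2=3, deg[9]=1+2=3, deg[10]=1+0=1

Answer: 2 1 1 1 3 1 2 3 3 1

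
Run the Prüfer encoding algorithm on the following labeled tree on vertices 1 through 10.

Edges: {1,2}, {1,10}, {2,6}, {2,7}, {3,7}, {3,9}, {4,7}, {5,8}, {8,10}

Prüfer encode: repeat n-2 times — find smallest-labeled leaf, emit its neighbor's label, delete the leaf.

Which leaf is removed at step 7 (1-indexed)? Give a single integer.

Answer: 7

Derivation:
Step 1: current leaves = {4,5,6,9}. Remove leaf 4 (neighbor: 7).
Step 2: current leaves = {5,6,9}. Remove leaf 5 (neighbor: 8).
Step 3: current leaves = {6,8,9}. Remove leaf 6 (neighbor: 2).
Step 4: current leaves = {8,9}. Remove leaf 8 (neighbor: 10).
Step 5: current leaves = {9,10}. Remove leaf 9 (neighbor: 3).
Step 6: current leaves = {3,10}. Remove leaf 3 (neighbor: 7).
Step 7: current leaves = {7,10}. Remove leaf 7 (neighbor: 2).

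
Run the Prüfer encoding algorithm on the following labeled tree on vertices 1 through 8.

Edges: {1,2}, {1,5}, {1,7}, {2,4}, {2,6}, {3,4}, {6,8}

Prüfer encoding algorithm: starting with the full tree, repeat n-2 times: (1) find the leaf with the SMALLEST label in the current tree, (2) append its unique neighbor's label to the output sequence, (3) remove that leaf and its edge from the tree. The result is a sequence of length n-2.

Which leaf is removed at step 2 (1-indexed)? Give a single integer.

Step 1: current leaves = {3,5,7,8}. Remove leaf 3 (neighbor: 4).
Step 2: current leaves = {4,5,7,8}. Remove leaf 4 (neighbor: 2).

Answer: 4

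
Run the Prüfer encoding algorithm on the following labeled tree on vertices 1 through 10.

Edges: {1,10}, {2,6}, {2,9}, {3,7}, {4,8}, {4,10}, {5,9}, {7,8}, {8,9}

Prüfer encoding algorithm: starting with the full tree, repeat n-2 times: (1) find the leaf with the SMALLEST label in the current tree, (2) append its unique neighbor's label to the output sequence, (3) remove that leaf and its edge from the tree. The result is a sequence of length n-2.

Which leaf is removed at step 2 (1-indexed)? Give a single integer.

Answer: 3

Derivation:
Step 1: current leaves = {1,3,5,6}. Remove leaf 1 (neighbor: 10).
Step 2: current leaves = {3,5,6,10}. Remove leaf 3 (neighbor: 7).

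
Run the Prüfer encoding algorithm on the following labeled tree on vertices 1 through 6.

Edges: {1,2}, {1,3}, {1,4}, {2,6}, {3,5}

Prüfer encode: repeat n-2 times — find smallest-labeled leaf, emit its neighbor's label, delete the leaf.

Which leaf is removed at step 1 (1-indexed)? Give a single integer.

Step 1: current leaves = {4,5,6}. Remove leaf 4 (neighbor: 1).

Answer: 4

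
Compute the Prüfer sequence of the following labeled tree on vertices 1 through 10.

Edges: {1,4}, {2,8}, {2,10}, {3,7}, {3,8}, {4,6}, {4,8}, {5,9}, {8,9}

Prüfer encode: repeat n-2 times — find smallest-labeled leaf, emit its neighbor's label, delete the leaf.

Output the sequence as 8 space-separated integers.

Answer: 4 9 4 8 3 8 8 2

Derivation:
Step 1: leaves = {1,5,6,7,10}. Remove smallest leaf 1, emit neighbor 4.
Step 2: leaves = {5,6,7,10}. Remove smallest leaf 5, emit neighbor 9.
Step 3: leaves = {6,7,9,10}. Remove smallest leaf 6, emit neighbor 4.
Step 4: leaves = {4,7,9,10}. Remove smallest leaf 4, emit neighbor 8.
Step 5: leaves = {7,9,10}. Remove smallest leaf 7, emit neighbor 3.
Step 6: leaves = {3,9,10}. Remove smallest leaf 3, emit neighbor 8.
Step 7: leaves = {9,10}. Remove smallest leaf 9, emit neighbor 8.
Step 8: leaves = {8,10}. Remove smallest leaf 8, emit neighbor 2.
Done: 2 vertices remain (2, 10). Sequence = [4 9 4 8 3 8 8 2]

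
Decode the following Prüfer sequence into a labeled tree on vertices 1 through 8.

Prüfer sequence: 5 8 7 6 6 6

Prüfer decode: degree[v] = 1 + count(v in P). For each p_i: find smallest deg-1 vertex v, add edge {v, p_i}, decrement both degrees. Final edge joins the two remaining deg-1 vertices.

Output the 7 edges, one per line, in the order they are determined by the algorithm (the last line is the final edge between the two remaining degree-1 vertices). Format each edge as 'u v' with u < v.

Initial degrees: {1:1, 2:1, 3:1, 4:1, 5:2, 6:4, 7:2, 8:2}
Step 1: smallest deg-1 vertex = 1, p_1 = 5. Add edge {1,5}. Now deg[1]=0, deg[5]=1.
Step 2: smallest deg-1 vertex = 2, p_2 = 8. Add edge {2,8}. Now deg[2]=0, deg[8]=1.
Step 3: smallest deg-1 vertex = 3, p_3 = 7. Add edge {3,7}. Now deg[3]=0, deg[7]=1.
Step 4: smallest deg-1 vertex = 4, p_4 = 6. Add edge {4,6}. Now deg[4]=0, deg[6]=3.
Step 5: smallest deg-1 vertex = 5, p_5 = 6. Add edge {5,6}. Now deg[5]=0, deg[6]=2.
Step 6: smallest deg-1 vertex = 7, p_6 = 6. Add edge {6,7}. Now deg[7]=0, deg[6]=1.
Final: two remaining deg-1 vertices are 6, 8. Add edge {6,8}.

Answer: 1 5
2 8
3 7
4 6
5 6
6 7
6 8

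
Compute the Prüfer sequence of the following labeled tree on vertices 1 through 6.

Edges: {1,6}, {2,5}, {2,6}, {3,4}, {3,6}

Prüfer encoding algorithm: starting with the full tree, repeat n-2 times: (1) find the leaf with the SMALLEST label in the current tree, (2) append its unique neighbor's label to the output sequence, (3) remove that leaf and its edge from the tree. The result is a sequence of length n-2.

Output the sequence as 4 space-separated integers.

Answer: 6 3 6 2

Derivation:
Step 1: leaves = {1,4,5}. Remove smallest leaf 1, emit neighbor 6.
Step 2: leaves = {4,5}. Remove smallest leaf 4, emit neighbor 3.
Step 3: leaves = {3,5}. Remove smallest leaf 3, emit neighbor 6.
Step 4: leaves = {5,6}. Remove smallest leaf 5, emit neighbor 2.
Done: 2 vertices remain (2, 6). Sequence = [6 3 6 2]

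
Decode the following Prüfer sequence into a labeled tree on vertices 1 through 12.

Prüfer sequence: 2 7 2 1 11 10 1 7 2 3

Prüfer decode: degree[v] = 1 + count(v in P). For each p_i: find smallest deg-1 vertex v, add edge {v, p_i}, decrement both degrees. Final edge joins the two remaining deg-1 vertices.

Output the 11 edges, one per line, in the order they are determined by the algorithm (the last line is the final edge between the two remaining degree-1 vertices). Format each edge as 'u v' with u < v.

Initial degrees: {1:3, 2:4, 3:2, 4:1, 5:1, 6:1, 7:3, 8:1, 9:1, 10:2, 11:2, 12:1}
Step 1: smallest deg-1 vertex = 4, p_1 = 2. Add edge {2,4}. Now deg[4]=0, deg[2]=3.
Step 2: smallest deg-1 vertex = 5, p_2 = 7. Add edge {5,7}. Now deg[5]=0, deg[7]=2.
Step 3: smallest deg-1 vertex = 6, p_3 = 2. Add edge {2,6}. Now deg[6]=0, deg[2]=2.
Step 4: smallest deg-1 vertex = 8, p_4 = 1. Add edge {1,8}. Now deg[8]=0, deg[1]=2.
Step 5: smallest deg-1 vertex = 9, p_5 = 11. Add edge {9,11}. Now deg[9]=0, deg[11]=1.
Step 6: smallest deg-1 vertex = 11, p_6 = 10. Add edge {10,11}. Now deg[11]=0, deg[10]=1.
Step 7: smallest deg-1 vertex = 10, p_7 = 1. Add edge {1,10}. Now deg[10]=0, deg[1]=1.
Step 8: smallest deg-1 vertex = 1, p_8 = 7. Add edge {1,7}. Now deg[1]=0, deg[7]=1.
Step 9: smallest deg-1 vertex = 7, p_9 = 2. Add edge {2,7}. Now deg[7]=0, deg[2]=1.
Step 10: smallest deg-1 vertex = 2, p_10 = 3. Add edge {2,3}. Now deg[2]=0, deg[3]=1.
Final: two remaining deg-1 vertices are 3, 12. Add edge {3,12}.

Answer: 2 4
5 7
2 6
1 8
9 11
10 11
1 10
1 7
2 7
2 3
3 12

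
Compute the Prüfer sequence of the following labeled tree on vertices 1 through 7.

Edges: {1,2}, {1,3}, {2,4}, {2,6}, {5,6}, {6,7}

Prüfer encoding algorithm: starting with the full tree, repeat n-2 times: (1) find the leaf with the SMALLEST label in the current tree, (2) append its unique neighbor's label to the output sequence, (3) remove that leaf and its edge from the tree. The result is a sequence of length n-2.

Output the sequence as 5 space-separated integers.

Answer: 1 2 2 6 6

Derivation:
Step 1: leaves = {3,4,5,7}. Remove smallest leaf 3, emit neighbor 1.
Step 2: leaves = {1,4,5,7}. Remove smallest leaf 1, emit neighbor 2.
Step 3: leaves = {4,5,7}. Remove smallest leaf 4, emit neighbor 2.
Step 4: leaves = {2,5,7}. Remove smallest leaf 2, emit neighbor 6.
Step 5: leaves = {5,7}. Remove smallest leaf 5, emit neighbor 6.
Done: 2 vertices remain (6, 7). Sequence = [1 2 2 6 6]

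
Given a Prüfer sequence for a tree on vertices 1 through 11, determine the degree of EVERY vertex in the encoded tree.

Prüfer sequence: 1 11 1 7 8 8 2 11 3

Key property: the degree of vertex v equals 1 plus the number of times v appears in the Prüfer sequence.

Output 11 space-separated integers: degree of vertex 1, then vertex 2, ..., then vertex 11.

p_1 = 1: count[1] becomes 1
p_2 = 11: count[11] becomes 1
p_3 = 1: count[1] becomes 2
p_4 = 7: count[7] becomes 1
p_5 = 8: count[8] becomes 1
p_6 = 8: count[8] becomes 2
p_7 = 2: count[2] becomes 1
p_8 = 11: count[11] becomes 2
p_9 = 3: count[3] becomes 1
Degrees (1 + count): deg[1]=1+2=3, deg[2]=1+1=2, deg[3]=1+1=2, deg[4]=1+0=1, deg[5]=1+0=1, deg[6]=1+0=1, deg[7]=1+1=2, deg[8]=1+2=3, deg[9]=1+0=1, deg[10]=1+0=1, deg[11]=1+2=3

Answer: 3 2 2 1 1 1 2 3 1 1 3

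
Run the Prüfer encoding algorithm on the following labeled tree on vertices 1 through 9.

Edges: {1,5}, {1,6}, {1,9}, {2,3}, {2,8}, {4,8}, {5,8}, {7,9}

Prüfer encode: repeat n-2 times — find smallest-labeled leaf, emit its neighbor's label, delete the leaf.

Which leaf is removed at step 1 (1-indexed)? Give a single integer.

Answer: 3

Derivation:
Step 1: current leaves = {3,4,6,7}. Remove leaf 3 (neighbor: 2).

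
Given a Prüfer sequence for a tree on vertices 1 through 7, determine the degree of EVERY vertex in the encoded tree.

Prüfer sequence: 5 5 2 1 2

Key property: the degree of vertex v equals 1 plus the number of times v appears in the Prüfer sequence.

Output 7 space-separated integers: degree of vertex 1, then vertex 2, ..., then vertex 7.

p_1 = 5: count[5] becomes 1
p_2 = 5: count[5] becomes 2
p_3 = 2: count[2] becomes 1
p_4 = 1: count[1] becomes 1
p_5 = 2: count[2] becomes 2
Degrees (1 + count): deg[1]=1+1=2, deg[2]=1+2=3, deg[3]=1+0=1, deg[4]=1+0=1, deg[5]=1+2=3, deg[6]=1+0=1, deg[7]=1+0=1

Answer: 2 3 1 1 3 1 1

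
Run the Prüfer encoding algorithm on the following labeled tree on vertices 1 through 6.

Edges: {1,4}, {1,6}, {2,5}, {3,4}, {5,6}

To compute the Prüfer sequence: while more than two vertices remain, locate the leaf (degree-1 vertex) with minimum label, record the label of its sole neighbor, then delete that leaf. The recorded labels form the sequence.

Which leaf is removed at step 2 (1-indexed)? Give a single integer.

Answer: 3

Derivation:
Step 1: current leaves = {2,3}. Remove leaf 2 (neighbor: 5).
Step 2: current leaves = {3,5}. Remove leaf 3 (neighbor: 4).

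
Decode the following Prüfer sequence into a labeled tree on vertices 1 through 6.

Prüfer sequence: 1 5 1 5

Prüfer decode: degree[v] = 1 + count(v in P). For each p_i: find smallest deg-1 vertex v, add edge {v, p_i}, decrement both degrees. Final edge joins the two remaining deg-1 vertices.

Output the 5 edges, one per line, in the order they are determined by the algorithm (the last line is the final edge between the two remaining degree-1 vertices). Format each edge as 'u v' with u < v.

Answer: 1 2
3 5
1 4
1 5
5 6

Derivation:
Initial degrees: {1:3, 2:1, 3:1, 4:1, 5:3, 6:1}
Step 1: smallest deg-1 vertex = 2, p_1 = 1. Add edge {1,2}. Now deg[2]=0, deg[1]=2.
Step 2: smallest deg-1 vertex = 3, p_2 = 5. Add edge {3,5}. Now deg[3]=0, deg[5]=2.
Step 3: smallest deg-1 vertex = 4, p_3 = 1. Add edge {1,4}. Now deg[4]=0, deg[1]=1.
Step 4: smallest deg-1 vertex = 1, p_4 = 5. Add edge {1,5}. Now deg[1]=0, deg[5]=1.
Final: two remaining deg-1 vertices are 5, 6. Add edge {5,6}.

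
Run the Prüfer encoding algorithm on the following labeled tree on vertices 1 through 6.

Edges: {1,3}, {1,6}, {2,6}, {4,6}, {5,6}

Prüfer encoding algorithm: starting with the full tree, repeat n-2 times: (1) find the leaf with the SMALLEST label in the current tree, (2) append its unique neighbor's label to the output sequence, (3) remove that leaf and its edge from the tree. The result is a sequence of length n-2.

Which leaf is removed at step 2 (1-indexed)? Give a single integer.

Answer: 3

Derivation:
Step 1: current leaves = {2,3,4,5}. Remove leaf 2 (neighbor: 6).
Step 2: current leaves = {3,4,5}. Remove leaf 3 (neighbor: 1).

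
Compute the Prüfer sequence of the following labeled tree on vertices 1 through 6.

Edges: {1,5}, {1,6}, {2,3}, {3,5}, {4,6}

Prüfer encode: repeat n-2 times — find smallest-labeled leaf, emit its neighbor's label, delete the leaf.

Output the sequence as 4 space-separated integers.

Step 1: leaves = {2,4}. Remove smallest leaf 2, emit neighbor 3.
Step 2: leaves = {3,4}. Remove smallest leaf 3, emit neighbor 5.
Step 3: leaves = {4,5}. Remove smallest leaf 4, emit neighbor 6.
Step 4: leaves = {5,6}. Remove smallest leaf 5, emit neighbor 1.
Done: 2 vertices remain (1, 6). Sequence = [3 5 6 1]

Answer: 3 5 6 1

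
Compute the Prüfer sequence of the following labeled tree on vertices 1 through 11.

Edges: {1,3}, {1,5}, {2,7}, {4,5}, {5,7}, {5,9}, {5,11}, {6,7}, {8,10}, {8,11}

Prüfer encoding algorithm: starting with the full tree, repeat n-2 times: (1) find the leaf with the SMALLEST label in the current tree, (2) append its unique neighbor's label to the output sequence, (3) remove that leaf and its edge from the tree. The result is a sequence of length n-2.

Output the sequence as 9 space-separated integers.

Answer: 7 1 5 5 7 5 5 11 8

Derivation:
Step 1: leaves = {2,3,4,6,9,10}. Remove smallest leaf 2, emit neighbor 7.
Step 2: leaves = {3,4,6,9,10}. Remove smallest leaf 3, emit neighbor 1.
Step 3: leaves = {1,4,6,9,10}. Remove smallest leaf 1, emit neighbor 5.
Step 4: leaves = {4,6,9,10}. Remove smallest leaf 4, emit neighbor 5.
Step 5: leaves = {6,9,10}. Remove smallest leaf 6, emit neighbor 7.
Step 6: leaves = {7,9,10}. Remove smallest leaf 7, emit neighbor 5.
Step 7: leaves = {9,10}. Remove smallest leaf 9, emit neighbor 5.
Step 8: leaves = {5,10}. Remove smallest leaf 5, emit neighbor 11.
Step 9: leaves = {10,11}. Remove smallest leaf 10, emit neighbor 8.
Done: 2 vertices remain (8, 11). Sequence = [7 1 5 5 7 5 5 11 8]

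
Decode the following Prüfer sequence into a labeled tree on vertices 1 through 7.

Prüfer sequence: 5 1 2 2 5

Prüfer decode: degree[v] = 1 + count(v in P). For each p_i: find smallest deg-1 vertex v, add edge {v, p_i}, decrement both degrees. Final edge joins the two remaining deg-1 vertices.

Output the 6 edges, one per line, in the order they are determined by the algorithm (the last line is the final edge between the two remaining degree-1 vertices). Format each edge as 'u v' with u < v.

Answer: 3 5
1 4
1 2
2 6
2 5
5 7

Derivation:
Initial degrees: {1:2, 2:3, 3:1, 4:1, 5:3, 6:1, 7:1}
Step 1: smallest deg-1 vertex = 3, p_1 = 5. Add edge {3,5}. Now deg[3]=0, deg[5]=2.
Step 2: smallest deg-1 vertex = 4, p_2 = 1. Add edge {1,4}. Now deg[4]=0, deg[1]=1.
Step 3: smallest deg-1 vertex = 1, p_3 = 2. Add edge {1,2}. Now deg[1]=0, deg[2]=2.
Step 4: smallest deg-1 vertex = 6, p_4 = 2. Add edge {2,6}. Now deg[6]=0, deg[2]=1.
Step 5: smallest deg-1 vertex = 2, p_5 = 5. Add edge {2,5}. Now deg[2]=0, deg[5]=1.
Final: two remaining deg-1 vertices are 5, 7. Add edge {5,7}.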